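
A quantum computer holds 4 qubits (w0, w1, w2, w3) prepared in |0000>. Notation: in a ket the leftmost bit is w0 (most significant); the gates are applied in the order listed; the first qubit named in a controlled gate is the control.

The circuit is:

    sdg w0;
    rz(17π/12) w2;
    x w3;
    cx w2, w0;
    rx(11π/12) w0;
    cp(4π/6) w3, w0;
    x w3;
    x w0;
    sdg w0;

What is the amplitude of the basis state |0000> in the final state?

The final state's coefficient on |0000> equals -sqrt(3)*I*sqrt(sqrt(2)/4 + 1/2)*exp(-I*pi/24)/2 - I*sqrt(1/2 - sqrt(2)/4)*exp(-I*pi/24)/2.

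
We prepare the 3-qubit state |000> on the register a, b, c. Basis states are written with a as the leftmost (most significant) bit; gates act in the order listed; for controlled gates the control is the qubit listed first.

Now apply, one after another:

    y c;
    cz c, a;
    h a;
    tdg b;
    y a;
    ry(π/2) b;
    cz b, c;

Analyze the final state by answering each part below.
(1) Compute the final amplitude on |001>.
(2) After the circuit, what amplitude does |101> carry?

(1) The final state's coefficient on |001> equals 1/2.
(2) The final state's coefficient on |101> equals -1/2.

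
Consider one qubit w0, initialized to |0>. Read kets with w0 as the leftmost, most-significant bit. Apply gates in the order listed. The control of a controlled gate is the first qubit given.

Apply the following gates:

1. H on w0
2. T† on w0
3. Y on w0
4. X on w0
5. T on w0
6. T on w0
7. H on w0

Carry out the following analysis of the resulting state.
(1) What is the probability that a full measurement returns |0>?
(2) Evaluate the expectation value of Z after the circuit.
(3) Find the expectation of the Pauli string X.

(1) The probability of measuring |0> is 1/2 - sqrt(2)/4.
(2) The expectation value of Z is -sqrt(2)/2.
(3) The expectation value of X is 0.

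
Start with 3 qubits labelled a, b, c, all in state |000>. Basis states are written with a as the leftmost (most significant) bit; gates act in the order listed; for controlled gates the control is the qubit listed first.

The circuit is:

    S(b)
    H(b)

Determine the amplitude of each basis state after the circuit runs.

The final amplitudes are sqrt(2)/2 on |000>, sqrt(2)/2 on |010>, and 0 on every other basis state.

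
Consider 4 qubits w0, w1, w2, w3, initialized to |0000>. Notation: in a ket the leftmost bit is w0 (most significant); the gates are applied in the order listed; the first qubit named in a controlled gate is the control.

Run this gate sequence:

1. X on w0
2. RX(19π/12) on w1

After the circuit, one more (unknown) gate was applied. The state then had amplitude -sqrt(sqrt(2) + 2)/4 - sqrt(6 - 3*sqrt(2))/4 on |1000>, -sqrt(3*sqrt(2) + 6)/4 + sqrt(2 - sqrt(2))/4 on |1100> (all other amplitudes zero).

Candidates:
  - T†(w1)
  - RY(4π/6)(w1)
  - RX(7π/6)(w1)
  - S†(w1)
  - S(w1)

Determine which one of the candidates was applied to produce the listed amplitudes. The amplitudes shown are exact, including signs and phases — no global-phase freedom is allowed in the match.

The applied gate was S†(w1).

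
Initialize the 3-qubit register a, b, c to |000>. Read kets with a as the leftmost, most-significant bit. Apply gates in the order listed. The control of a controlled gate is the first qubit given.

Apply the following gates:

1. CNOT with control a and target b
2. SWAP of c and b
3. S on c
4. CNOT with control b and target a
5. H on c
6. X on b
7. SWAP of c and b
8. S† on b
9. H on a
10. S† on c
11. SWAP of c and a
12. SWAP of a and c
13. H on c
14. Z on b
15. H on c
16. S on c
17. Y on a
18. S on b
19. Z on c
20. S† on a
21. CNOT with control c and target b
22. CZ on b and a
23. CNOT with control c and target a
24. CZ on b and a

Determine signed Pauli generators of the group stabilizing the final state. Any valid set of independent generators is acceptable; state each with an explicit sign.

The stabilizer group can be generated by -YII, +IXI, -IIZ, among other valid generating sets.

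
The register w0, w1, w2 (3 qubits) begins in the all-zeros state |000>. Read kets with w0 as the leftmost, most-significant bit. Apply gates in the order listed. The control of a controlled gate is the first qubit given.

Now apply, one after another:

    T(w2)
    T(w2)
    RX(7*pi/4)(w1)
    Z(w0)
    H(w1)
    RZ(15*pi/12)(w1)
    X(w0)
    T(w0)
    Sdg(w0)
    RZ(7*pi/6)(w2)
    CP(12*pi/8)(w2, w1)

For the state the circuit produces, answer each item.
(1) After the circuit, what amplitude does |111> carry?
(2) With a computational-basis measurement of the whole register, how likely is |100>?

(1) The final state's coefficient on |111> equals 0.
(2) A full measurement returns |100> with probability 1/2.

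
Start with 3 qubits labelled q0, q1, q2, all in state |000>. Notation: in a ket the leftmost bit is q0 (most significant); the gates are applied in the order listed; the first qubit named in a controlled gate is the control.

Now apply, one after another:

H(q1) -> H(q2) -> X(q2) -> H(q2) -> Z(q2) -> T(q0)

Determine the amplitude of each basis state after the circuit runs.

The resulting statevector has amplitude sqrt(2)/2 on |000>, sqrt(2)/2 on |010>, and 0 on every other basis state. Key observation: gates 2-5 undo each other exactly, leaving only the rest of the circuit to track.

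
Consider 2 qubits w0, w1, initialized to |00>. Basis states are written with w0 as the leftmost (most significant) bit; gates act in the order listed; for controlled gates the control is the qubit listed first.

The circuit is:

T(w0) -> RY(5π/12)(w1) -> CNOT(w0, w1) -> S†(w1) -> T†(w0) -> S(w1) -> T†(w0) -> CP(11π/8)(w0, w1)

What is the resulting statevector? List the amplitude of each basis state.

The final amplitudes are sqrt(6 - 3*sqrt(2))/4 + sqrt(sqrt(2) + 2)/4 on |00>, -sqrt(2 - sqrt(2))/4 + sqrt(3*sqrt(2) + 6)/4 on |01>, 0 on |10>, 0 on |11>.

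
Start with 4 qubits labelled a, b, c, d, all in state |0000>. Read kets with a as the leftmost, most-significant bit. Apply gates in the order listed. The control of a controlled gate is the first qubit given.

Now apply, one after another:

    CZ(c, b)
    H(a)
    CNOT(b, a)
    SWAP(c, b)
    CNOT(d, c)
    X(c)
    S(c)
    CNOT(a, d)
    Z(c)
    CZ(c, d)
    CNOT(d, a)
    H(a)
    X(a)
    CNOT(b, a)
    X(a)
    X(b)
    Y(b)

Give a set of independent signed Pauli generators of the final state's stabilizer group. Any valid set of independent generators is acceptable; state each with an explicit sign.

The final state is stabilized by the group generated by +XIII, -IIIX, +IZII, -IIZI; other independent generating sets are equally valid.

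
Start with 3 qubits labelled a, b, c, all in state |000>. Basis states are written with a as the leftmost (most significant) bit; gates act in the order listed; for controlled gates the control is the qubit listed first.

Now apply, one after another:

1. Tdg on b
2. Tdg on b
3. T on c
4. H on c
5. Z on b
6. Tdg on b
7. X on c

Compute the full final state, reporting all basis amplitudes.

The final amplitudes are sqrt(2)/2 on |000>, sqrt(2)/2 on |001>, and 0 on every other basis state.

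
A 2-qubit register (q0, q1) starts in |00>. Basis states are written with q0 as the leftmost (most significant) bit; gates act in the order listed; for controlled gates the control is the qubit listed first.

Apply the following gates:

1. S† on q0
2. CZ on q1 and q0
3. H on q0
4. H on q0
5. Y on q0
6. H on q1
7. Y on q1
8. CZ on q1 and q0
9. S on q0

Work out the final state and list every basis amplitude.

The final amplitudes are 0 on |00>, 0 on |01>, sqrt(2)*I/2 on |10>, sqrt(2)*I/2 on |11>.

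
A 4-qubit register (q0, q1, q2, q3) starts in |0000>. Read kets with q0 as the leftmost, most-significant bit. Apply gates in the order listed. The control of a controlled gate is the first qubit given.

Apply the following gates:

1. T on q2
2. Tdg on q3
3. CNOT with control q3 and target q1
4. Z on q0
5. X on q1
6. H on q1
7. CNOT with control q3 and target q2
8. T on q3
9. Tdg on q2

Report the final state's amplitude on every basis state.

After the circuit, the state carries amplitude sqrt(2)/2 on |0000>, -sqrt(2)/2 on |0100>, and 0 on every other basis state.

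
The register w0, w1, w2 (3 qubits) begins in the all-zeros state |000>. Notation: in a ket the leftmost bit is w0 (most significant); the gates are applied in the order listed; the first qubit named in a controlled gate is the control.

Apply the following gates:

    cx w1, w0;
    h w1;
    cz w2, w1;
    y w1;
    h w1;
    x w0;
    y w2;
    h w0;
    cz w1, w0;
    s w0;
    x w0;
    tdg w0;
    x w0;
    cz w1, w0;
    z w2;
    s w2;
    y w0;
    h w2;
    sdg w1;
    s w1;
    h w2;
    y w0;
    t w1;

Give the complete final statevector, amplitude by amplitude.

After the circuit, the state carries amplitude -sqrt(2)*I/2 on |011>, -sqrt(2)*exp(I*pi/4)/2 on |111>, and 0 on every other basis state.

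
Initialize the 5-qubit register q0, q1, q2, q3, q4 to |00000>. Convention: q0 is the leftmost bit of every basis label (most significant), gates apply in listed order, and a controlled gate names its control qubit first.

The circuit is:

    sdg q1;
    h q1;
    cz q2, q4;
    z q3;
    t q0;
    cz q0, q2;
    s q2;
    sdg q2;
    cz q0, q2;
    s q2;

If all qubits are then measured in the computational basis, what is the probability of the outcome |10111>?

Outcome |10111> occurs with probability 0. Key observation: steps 6-9 multiply out to the identity, so the circuit reduces to the remaining gates.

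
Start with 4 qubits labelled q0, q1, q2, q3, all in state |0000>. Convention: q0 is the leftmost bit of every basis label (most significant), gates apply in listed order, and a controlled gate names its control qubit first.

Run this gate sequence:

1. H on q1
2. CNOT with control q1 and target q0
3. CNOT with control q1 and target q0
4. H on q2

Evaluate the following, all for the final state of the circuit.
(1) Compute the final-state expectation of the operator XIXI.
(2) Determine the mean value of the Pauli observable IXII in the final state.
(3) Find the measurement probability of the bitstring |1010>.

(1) The expectation value of XIXI is 0.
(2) In the final state, IXII has expectation 1.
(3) The probability of measuring |1010> is 0.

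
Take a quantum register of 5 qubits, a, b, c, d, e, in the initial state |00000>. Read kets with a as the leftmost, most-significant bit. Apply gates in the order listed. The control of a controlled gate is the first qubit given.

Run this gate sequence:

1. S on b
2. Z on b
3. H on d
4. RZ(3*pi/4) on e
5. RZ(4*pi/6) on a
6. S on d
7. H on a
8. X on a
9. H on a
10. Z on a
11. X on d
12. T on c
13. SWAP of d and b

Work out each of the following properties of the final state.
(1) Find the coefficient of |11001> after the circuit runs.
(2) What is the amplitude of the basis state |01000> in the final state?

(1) |11001> carries amplitude 0 in the final state. Key observation: gates 7-10 undo each other exactly, leaving only the rest of the circuit to track.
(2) The final state's coefficient on |01000> equals -sqrt(2)*exp(7*I*pi/24)/2.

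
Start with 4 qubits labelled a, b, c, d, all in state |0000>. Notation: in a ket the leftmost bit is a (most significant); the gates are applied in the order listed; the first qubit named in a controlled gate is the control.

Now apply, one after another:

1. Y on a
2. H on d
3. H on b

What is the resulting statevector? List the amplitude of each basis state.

After the circuit, the state carries amplitude I/2 on |1000>, I/2 on |1001>, I/2 on |1100>, I/2 on |1101>, and 0 on every other basis state.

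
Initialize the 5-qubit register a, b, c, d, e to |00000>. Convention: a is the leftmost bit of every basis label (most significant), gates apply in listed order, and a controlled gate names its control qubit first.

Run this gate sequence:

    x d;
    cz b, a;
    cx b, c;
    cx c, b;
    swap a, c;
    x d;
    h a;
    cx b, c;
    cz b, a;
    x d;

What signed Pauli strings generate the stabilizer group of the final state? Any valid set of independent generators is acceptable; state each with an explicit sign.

The final state is stabilized by the group generated by +XIIII, +IZIII, +IIZII, -IIIZI, +IIIIZ; other independent generating sets are equally valid.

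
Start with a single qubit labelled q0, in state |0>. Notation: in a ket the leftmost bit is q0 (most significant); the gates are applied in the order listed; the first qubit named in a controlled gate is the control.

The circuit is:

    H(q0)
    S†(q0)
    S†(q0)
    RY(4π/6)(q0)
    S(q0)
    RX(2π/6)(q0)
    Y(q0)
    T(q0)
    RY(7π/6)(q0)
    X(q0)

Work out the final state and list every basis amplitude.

The final amplitudes are -1/4 - exp(3*I*pi/4)/4 on |0>, -sqrt(3)/4 + 1/2 - exp(3*I*pi/4)/2 - sqrt(3)*exp(3*I*pi/4)/4 on |1>.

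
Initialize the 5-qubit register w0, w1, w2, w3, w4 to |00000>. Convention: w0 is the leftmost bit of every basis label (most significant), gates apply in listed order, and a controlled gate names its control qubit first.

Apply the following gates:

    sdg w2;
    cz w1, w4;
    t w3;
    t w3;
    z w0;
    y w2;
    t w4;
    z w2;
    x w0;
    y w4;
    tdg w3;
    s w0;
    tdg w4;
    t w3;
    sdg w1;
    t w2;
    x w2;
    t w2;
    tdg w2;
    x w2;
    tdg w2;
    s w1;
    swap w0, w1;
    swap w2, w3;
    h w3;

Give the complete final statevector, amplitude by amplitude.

The resulting statevector has amplitude sqrt(2)*exp(I*pi/4)/2 on |01001>, -sqrt(2)*exp(I*pi/4)/2 on |01011>, and 0 on every other basis state. Key observation: the block from step 15 through step 22 cancels to the identity and can be dropped.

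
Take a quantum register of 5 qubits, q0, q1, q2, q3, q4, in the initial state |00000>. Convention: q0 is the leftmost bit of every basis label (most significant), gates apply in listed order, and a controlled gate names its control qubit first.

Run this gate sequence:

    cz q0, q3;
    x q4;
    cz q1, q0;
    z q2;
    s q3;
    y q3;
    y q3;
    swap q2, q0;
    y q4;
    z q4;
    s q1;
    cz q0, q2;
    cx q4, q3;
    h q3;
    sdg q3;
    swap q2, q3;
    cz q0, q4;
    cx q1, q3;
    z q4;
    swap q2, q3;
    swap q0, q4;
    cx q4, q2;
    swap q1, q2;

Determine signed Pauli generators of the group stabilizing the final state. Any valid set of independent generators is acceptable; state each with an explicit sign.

The stabilizer group can be generated by -IIIYI, +ZIIII, +IZIII, +IIZII, +IIIIZ, among other valid generating sets.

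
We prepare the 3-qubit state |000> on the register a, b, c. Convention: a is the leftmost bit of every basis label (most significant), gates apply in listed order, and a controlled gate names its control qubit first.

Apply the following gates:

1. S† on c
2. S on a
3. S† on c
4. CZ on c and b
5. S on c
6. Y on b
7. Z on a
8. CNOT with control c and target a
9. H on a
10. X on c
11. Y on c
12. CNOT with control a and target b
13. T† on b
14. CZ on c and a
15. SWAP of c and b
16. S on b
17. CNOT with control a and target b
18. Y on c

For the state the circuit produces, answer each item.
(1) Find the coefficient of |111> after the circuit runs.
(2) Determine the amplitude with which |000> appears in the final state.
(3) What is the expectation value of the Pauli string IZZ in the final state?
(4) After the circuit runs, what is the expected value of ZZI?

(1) |111> carries amplitude sqrt(2)*I/2 in the final state.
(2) The amplitude on |000> is -sqrt(2)*exp(I*pi/4)/2.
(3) In the final state, IZZ has expectation 1.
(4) In the final state, ZZI has expectation 1.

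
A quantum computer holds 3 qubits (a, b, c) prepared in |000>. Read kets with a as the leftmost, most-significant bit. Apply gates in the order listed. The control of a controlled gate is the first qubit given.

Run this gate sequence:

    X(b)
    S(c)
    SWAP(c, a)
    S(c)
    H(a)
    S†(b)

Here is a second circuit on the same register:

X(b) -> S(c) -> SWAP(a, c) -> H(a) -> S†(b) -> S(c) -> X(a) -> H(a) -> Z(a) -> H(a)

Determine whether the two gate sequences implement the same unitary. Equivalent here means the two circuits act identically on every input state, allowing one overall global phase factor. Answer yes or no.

Yes: on every input state the two circuits agree up to one overall phase factor.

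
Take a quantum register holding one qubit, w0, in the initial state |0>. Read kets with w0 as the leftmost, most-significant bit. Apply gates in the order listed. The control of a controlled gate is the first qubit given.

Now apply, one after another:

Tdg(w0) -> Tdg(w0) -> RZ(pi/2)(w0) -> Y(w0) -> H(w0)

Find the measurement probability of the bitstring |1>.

The probability of measuring |1> is 1/2.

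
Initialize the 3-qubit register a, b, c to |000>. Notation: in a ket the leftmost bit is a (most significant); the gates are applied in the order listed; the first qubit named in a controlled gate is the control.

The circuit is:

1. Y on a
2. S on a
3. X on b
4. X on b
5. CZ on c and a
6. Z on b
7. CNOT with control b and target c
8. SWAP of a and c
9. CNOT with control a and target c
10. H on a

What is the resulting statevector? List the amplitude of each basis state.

The final amplitudes are -sqrt(2)/2 on |001>, -sqrt(2)/2 on |101>, and 0 on every other basis state. Key observation: steps 3-4 multiply out to the identity, so the circuit reduces to the remaining gates.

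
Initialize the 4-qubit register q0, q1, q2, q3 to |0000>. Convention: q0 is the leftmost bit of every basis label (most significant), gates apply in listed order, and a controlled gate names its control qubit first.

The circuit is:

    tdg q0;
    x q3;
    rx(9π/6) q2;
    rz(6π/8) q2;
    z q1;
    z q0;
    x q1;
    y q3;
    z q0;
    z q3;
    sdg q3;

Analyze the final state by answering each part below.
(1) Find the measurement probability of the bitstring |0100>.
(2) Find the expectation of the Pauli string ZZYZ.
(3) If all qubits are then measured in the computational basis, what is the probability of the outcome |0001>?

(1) Outcome |0100> occurs with probability 1/2.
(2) In the final state, ZZYZ has expectation sqrt(2)/2.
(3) A full measurement returns |0001> with probability 0.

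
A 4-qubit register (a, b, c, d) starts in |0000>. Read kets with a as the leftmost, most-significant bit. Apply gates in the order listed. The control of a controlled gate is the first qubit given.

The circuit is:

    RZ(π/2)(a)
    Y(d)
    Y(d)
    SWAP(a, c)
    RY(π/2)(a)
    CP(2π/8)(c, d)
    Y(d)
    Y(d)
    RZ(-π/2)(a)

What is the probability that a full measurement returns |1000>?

The probability of measuring |1000> is 1/2.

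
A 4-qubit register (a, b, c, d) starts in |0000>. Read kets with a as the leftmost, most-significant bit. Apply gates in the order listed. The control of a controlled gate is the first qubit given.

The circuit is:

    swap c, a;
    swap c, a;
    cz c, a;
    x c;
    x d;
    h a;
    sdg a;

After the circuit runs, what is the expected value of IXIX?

The observable IXIX averages to 0. Key observation: gates 1-2 undo each other exactly, leaving only the rest of the circuit to track.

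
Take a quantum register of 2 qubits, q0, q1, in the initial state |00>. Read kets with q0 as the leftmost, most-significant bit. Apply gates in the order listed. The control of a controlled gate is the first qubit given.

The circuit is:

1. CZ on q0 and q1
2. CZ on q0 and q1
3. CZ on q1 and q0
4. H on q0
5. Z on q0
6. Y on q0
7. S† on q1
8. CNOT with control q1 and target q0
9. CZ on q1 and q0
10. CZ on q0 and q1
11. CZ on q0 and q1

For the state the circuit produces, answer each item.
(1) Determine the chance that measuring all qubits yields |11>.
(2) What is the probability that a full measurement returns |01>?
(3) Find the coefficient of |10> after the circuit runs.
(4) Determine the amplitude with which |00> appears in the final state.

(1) The probability of measuring |11> is 0.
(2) The probability of measuring |01> is 0.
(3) The amplitude on |10> is sqrt(2)*I/2.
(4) The final state's coefficient on |00> equals sqrt(2)*I/2.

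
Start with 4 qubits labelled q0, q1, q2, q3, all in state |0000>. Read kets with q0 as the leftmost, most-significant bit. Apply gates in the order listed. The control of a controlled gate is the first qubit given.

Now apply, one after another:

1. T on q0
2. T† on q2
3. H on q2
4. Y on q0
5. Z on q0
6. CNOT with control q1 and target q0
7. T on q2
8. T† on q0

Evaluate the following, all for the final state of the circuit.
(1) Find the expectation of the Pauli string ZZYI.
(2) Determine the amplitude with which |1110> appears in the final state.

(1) The expectation value of ZZYI is -sqrt(2)/2.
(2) |1110> carries amplitude 0 in the final state.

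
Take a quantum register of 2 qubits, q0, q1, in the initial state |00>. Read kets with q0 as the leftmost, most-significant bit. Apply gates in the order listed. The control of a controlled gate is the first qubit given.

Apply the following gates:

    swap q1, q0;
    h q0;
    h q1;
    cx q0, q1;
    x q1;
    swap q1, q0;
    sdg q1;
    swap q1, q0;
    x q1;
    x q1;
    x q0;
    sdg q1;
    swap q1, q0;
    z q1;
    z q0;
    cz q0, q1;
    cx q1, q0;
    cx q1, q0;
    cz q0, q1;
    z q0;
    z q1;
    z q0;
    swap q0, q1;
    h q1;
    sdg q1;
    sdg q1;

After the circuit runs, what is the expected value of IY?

The expectation value of IY is 1.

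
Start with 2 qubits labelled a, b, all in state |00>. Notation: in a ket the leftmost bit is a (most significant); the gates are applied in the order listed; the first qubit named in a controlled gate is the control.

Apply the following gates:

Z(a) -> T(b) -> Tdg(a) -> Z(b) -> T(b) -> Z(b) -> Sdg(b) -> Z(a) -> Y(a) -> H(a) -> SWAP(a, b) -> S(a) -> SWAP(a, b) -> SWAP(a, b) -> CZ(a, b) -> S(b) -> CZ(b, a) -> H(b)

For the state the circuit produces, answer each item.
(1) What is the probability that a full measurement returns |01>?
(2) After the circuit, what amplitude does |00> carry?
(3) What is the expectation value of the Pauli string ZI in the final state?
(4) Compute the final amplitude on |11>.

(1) Outcome |01> occurs with probability 1/2.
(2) |00> carries amplitude 1/2 + I/2 in the final state.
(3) The expectation value of ZI is 1.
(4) The amplitude on |11> is 0.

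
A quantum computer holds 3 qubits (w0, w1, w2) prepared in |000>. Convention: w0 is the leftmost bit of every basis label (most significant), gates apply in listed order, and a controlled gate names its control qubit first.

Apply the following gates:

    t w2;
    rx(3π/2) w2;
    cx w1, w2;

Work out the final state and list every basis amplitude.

The resulting statevector has amplitude -sqrt(2)/2 on |000>, -sqrt(2)*I/2 on |001>, and 0 on every other basis state.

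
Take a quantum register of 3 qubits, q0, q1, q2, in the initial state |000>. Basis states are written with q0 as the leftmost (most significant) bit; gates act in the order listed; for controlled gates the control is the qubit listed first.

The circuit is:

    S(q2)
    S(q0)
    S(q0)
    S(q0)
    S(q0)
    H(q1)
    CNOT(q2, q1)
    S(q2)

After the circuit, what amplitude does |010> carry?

The amplitude on |010> is sqrt(2)/2. Key observation: gates 2-5 undo each other exactly, leaving only the rest of the circuit to track.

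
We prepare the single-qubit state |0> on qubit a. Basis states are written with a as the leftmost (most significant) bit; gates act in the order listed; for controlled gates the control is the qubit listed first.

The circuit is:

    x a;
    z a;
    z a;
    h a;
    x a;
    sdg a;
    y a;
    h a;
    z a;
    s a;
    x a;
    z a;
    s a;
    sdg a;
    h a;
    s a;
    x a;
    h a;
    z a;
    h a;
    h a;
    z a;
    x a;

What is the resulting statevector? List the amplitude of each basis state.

The resulting statevector has amplitude -1/2 - I/2 on |0>, 1/2 + I/2 on |1>.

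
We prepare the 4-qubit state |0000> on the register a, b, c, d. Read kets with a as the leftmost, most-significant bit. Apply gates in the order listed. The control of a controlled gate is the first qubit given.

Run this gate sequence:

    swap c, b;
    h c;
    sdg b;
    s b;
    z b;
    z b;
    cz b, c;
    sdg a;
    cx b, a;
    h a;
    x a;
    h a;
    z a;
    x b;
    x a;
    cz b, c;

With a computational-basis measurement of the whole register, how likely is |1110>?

The probability of measuring |1110> is 1/2. Key observation: the block from step 10 through step 13 cancels to the identity and can be dropped.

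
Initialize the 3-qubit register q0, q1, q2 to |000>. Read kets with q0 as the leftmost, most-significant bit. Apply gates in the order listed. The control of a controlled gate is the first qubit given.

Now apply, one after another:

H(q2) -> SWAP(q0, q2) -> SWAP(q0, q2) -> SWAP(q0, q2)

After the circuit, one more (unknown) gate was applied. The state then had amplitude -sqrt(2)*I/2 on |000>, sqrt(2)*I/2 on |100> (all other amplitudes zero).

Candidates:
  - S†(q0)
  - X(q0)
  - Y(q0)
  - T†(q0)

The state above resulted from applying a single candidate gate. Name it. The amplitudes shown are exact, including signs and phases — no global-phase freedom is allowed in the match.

The applied gate was Y(q0).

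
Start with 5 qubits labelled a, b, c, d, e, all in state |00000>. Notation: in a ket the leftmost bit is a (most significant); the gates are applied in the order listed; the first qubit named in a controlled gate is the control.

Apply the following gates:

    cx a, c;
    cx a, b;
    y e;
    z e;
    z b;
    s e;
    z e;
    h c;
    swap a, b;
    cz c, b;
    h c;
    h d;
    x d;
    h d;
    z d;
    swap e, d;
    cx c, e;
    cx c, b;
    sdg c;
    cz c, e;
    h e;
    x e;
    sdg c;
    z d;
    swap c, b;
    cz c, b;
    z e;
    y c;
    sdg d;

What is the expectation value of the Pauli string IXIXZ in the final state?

The observable IXIXZ averages to 0. Key observation: steps 12-15 multiply out to the identity, so the circuit reduces to the remaining gates.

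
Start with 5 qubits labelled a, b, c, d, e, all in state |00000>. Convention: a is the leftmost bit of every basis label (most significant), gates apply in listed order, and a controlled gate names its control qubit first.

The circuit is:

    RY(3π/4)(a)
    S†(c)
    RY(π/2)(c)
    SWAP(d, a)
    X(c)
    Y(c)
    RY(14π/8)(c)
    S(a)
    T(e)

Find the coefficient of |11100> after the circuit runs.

|11100> carries amplitude 0 in the final state.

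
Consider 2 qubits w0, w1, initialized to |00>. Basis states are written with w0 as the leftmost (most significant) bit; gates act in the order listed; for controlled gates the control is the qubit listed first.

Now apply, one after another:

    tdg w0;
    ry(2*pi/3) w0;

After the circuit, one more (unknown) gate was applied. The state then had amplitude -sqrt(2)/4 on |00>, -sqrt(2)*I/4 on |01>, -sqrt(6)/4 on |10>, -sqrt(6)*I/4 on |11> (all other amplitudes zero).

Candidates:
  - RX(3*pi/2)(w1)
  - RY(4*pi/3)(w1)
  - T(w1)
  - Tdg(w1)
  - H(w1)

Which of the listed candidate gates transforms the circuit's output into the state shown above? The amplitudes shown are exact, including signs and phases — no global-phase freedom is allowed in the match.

The unique candidate consistent with the amplitudes is RX(3*pi/2)(w1).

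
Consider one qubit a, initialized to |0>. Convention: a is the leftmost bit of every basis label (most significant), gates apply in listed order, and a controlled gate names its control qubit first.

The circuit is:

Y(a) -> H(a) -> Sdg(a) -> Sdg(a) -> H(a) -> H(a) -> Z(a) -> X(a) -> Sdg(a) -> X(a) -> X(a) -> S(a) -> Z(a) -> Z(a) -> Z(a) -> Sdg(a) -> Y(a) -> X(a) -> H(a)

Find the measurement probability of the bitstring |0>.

Outcome |0> occurs with probability 1/2.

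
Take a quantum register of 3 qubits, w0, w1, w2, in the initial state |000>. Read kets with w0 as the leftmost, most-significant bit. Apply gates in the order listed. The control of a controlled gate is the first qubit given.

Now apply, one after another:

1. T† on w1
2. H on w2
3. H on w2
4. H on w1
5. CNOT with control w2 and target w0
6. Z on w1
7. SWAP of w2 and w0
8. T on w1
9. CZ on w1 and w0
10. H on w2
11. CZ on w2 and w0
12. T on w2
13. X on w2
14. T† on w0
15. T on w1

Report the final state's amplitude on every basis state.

After the circuit, the state carries amplitude exp(I*pi/4)/2 on |000>, 1/2 on |001>, -exp(3*I*pi/4)/2 on |010>, -I/2 on |011>, 0 on |100>, 0 on |101>, 0 on |110>, 0 on |111>.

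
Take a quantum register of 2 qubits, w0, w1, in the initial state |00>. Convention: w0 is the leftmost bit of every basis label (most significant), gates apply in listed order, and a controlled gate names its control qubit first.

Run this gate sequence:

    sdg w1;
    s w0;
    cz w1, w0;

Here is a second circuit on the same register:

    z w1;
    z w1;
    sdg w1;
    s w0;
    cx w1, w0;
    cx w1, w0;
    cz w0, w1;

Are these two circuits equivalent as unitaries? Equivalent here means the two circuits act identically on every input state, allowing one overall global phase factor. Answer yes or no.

Yes: on every input state the two circuits agree up to one overall phase factor.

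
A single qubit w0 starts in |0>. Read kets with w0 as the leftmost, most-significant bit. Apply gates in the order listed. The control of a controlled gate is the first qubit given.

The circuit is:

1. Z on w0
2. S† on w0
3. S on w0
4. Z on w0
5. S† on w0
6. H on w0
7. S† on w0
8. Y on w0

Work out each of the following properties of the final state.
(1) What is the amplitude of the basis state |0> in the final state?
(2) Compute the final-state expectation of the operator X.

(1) |0> carries amplitude -sqrt(2)/2 in the final state.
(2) The expectation value of X is 0.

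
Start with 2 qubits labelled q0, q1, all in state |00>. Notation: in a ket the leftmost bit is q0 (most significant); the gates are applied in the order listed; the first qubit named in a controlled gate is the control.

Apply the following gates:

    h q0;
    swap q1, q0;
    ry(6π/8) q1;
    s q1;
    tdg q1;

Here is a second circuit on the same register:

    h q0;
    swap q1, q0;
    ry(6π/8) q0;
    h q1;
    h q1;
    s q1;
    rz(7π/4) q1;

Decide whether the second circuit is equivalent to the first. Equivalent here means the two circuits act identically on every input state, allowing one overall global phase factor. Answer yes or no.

No — the two circuits implement different unitaries, even allowing a global phase.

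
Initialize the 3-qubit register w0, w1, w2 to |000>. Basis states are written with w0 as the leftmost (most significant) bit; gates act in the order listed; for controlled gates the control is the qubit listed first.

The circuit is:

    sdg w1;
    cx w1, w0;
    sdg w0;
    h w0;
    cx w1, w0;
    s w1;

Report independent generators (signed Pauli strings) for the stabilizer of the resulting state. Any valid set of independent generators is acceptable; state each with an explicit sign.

One valid set of independent stabilizer generators is +XII, +IZI, +IIZ (any independent generating set of the same group is equally correct).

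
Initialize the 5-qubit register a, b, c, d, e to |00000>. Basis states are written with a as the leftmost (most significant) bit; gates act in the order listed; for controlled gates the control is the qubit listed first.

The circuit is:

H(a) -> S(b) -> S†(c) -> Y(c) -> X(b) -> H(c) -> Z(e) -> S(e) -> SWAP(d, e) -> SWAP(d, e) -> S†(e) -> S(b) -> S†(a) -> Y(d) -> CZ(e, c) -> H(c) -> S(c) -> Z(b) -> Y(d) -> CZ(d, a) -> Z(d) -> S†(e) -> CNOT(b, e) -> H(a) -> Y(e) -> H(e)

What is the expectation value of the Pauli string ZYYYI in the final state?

The observable ZYYYI averages to 0.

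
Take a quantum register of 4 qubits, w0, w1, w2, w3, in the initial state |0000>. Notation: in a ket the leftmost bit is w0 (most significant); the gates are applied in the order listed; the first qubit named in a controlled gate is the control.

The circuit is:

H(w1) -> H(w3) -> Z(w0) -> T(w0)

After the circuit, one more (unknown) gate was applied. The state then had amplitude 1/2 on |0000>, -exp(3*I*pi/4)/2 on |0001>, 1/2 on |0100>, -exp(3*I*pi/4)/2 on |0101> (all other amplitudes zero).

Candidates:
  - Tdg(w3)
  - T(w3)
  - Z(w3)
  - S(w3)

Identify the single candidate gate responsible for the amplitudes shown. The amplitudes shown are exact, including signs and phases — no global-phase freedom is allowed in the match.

The unique candidate consistent with the amplitudes is Tdg(w3).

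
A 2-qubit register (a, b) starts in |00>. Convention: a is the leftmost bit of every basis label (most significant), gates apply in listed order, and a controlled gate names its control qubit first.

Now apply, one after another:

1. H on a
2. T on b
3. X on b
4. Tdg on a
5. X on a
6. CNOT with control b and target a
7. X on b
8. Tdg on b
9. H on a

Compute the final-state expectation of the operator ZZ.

In the final state, ZZ has expectation sqrt(2)/2.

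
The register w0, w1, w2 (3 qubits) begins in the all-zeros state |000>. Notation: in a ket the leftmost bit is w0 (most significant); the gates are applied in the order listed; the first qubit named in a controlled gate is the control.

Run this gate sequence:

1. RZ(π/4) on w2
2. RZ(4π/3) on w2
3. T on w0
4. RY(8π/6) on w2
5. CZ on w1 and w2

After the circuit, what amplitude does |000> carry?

The final state's coefficient on |000> equals exp(5*I*pi/24)/2.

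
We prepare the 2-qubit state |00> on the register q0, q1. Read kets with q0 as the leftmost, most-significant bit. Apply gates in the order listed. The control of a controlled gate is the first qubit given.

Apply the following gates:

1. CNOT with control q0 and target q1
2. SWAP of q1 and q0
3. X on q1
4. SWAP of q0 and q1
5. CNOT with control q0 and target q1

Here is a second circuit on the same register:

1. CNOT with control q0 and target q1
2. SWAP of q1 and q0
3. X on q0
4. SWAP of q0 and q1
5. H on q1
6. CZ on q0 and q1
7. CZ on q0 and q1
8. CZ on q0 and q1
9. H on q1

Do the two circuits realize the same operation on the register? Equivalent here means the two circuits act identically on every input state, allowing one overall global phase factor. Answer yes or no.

No — the two circuits implement different unitaries, even allowing a global phase.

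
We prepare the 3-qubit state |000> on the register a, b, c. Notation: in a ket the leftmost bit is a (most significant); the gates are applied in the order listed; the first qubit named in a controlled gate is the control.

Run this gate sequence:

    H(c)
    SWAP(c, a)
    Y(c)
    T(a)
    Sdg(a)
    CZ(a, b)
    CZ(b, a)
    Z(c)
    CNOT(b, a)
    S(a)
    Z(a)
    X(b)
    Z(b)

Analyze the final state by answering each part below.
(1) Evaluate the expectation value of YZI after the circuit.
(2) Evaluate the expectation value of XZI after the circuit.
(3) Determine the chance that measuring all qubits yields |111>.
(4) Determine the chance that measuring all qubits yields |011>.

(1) In the final state, YZI has expectation sqrt(2)/2.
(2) The observable XZI averages to sqrt(2)/2.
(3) The probability of measuring |111> is 1/2.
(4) A full measurement returns |011> with probability 1/2.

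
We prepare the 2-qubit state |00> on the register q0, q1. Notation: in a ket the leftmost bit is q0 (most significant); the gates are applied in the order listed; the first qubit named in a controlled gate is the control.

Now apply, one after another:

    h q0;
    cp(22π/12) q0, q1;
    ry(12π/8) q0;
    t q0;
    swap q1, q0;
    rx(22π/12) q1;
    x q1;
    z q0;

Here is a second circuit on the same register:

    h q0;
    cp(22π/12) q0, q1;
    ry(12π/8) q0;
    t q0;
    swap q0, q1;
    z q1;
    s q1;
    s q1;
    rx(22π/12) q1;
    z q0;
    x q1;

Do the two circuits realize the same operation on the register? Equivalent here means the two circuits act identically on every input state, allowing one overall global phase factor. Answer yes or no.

Yes, they are equivalent — the unitaries differ by at most a global phase.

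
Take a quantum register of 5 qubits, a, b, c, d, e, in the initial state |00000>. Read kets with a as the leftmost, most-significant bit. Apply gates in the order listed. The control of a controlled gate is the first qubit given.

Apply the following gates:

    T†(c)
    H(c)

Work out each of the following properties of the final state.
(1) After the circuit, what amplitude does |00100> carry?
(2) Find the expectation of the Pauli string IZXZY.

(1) The final state's coefficient on |00100> equals sqrt(2)/2.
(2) In the final state, IZXZY has expectation 0.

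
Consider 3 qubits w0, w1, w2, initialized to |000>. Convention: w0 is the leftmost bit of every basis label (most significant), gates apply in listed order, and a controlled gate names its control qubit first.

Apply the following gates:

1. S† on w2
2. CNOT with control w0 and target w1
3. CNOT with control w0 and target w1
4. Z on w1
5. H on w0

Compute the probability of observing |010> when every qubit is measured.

A full measurement returns |010> with probability 0.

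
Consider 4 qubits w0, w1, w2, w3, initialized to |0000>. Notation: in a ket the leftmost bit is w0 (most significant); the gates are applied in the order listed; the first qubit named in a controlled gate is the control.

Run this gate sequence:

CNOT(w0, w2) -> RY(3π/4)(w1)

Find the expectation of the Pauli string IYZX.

The expectation value of IYZX is 0.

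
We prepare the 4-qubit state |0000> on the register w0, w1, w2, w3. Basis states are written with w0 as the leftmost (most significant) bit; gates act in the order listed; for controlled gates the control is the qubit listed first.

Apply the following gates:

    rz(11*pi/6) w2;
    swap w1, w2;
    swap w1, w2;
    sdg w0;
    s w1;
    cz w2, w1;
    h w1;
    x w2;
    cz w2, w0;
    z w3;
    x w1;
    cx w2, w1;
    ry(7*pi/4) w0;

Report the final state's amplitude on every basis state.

After the circuit, the state carries amplitude sqrt(2*sqrt(2) + 4)*exp(I*pi/12)/4 on |0010>, sqrt(2*sqrt(2) + 4)*exp(I*pi/12)/4 on |0110>, -sqrt(4 - 2*sqrt(2))*exp(I*pi/12)/4 on |1010>, -sqrt(4 - 2*sqrt(2))*exp(I*pi/12)/4 on |1110>, and 0 on every other basis state. Key observation: the block from step 2 through step 3 cancels to the identity and can be dropped.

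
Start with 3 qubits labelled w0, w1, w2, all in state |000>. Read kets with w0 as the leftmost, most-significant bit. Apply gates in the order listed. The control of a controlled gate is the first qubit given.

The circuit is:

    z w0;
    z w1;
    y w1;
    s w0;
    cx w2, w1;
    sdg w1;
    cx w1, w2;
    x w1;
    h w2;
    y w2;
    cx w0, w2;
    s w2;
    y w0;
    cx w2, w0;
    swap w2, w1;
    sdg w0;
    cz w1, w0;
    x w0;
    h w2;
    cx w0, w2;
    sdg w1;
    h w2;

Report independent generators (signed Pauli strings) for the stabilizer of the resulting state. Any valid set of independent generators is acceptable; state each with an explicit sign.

The final state is stabilized by the group generated by +XYI, +ZZI, +IIZ; other independent generating sets are equally valid.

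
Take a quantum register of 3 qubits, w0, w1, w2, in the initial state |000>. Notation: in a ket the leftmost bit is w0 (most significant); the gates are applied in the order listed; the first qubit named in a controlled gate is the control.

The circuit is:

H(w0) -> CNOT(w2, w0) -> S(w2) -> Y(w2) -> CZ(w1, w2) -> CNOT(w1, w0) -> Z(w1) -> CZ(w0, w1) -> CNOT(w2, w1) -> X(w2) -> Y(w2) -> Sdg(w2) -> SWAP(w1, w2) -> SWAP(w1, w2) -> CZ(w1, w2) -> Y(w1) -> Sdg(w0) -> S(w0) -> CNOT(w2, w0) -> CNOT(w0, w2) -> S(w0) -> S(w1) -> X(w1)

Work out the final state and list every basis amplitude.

After the circuit, the state carries amplitude -sqrt(2)/2 on |011>, -sqrt(2)*I/2 on |110>, and 0 on every other basis state. Key observation: steps 13-14 multiply out to the identity, so the circuit reduces to the remaining gates.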